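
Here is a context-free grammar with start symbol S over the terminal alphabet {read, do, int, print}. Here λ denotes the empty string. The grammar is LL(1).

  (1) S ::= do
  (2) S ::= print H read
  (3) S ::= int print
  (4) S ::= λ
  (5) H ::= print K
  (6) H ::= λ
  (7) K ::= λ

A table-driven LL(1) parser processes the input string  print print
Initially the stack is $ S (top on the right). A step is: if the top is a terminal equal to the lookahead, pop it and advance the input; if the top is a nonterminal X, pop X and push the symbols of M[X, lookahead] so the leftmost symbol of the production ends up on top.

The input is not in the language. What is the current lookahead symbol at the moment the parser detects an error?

     Stack           Input          Action
  1  $ S             print print $  expand S ::= print H read
  2  $ read H print  print print $  match print
  3  $ read H        print $        expand H ::= print K
  4  $ read K print  print $        match print
  5  $ read K        $              error: M[K, $] is empty

$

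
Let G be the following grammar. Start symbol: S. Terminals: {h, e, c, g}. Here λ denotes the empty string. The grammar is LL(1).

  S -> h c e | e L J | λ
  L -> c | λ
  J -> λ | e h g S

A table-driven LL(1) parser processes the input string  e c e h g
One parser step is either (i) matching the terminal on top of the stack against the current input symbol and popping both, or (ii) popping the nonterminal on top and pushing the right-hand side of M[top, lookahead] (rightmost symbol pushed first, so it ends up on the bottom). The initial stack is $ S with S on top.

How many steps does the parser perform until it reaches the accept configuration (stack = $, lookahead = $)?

     Stack      Input        Action
  1  $ S        e c e h g $  expand S -> e L J
  2  $ J L e    e c e h g $  match e
  3  $ J L      c e h g $    expand L -> c
  4  $ J c      c e h g $    match c
  5  $ J        e h g $      expand J -> e h g S
  6  $ S g h e  e h g $      match e
  7  $ S g h    h g $        match h
  8  $ S g      g $          match g
  9  $ S        $            expand S -> λ
Accept reached after 9 steps.

9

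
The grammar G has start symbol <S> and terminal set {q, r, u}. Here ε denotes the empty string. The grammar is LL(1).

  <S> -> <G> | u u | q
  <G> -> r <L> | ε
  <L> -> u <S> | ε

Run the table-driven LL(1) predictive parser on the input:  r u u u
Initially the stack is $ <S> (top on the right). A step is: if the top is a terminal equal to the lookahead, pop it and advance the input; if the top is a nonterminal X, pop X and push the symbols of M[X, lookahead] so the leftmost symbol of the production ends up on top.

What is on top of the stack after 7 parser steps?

step 1: stack=$ <S>  input=r u u u $  — expand <S> -> <G>
step 2: stack=$ <G>  input=r u u u $  — expand <G> -> r <L>
step 3: stack=$ <L> r  input=r u u u $  — match r
step 4: stack=$ <L>  input=u u u $  — expand <L> -> u <S>
step 5: stack=$ <S> u  input=u u u $  — match u
step 6: stack=$ <S>  input=u u $  — expand <S> -> u u
step 7: stack=$ u u  input=u u $  — match u
Stack after step 7: $ u (top = u).

u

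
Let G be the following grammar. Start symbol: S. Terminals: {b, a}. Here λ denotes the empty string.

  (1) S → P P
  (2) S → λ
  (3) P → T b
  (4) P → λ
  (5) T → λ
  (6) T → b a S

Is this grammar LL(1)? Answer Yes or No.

No

FIRST(S) = {λ, b}
FIRST(P) = {λ, b}
FIRST(T) = {λ, b}
FOLLOW(S) = {$, b}
FOLLOW(P) = {$, b}
FOLLOW(T) = {b}
Cell M[P, b] receives both P → T b and P → λ — the grammar is not LL(1).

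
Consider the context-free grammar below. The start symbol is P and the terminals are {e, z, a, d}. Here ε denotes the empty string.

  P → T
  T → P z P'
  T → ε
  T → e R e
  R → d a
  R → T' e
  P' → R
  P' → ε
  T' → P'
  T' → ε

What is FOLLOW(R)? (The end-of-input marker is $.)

FIRST(P) = {ε, e, z}  (via T)
FIRST(T) = {ε, e, z}  (via P z P')
FIRST(R) = {d, e}  (via T' e)
FIRST(P') = {ε, d, e}  (via R)
FIRST(T') = {ε, d, e}  (via P')
FOLLOW(P) includes $ since P is the start symbol.
FOLLOW(P): in T→P z P', P is followed by z P' with FIRST {z}. Thus FOLLOW(P) = {$, z}.
FOLLOW(T): in P→T, the suffix after T is empty, so FOLLOW(T) ⊇ FOLLOW(P) = {$, z}. Thus FOLLOW(T) = {$, z}.
FOLLOW(T'): in R→T' e, T' is followed by e with FIRST {e}. Thus FOLLOW(T') = {e}.
FOLLOW(P'): in T→P z P', the suffix after P' is empty, so FOLLOW(P') ⊇ FOLLOW(T) = {$, z}; in T'→P', the suffix after P' is empty, so FOLLOW(P') ⊇ FOLLOW(T') = {e}. Thus FOLLOW(P') = {$, e, z}.
FOLLOW(R): in T→e R e, R is followed by e with FIRST {e}; in P'→R, the suffix after R is empty, so FOLLOW(R) ⊇ FOLLOW(P') = {$, e, z}. Thus FOLLOW(R) = {$, e, z}.

{$, e, z}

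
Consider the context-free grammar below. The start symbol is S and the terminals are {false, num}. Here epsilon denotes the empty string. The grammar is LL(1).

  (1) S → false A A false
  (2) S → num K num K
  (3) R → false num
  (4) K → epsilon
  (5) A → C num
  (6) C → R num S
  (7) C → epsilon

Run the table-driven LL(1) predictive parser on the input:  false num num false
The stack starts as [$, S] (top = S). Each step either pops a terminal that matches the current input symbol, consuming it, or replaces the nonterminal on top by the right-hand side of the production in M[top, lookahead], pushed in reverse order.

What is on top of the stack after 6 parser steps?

     Stack              Input                  Action
  1  $ S                false num num false $  expand S → false A A false
  2  $ false A A false  false num num false $  match false
  3  $ false A A        num num false $        expand A → C num
  4  $ false A num C    num num false $        expand C → epsilon
  5  $ false A num      num num false $        match num
  6  $ false A          num false $            expand A → C num
Stack after step 6: $ false num C (top = C).

C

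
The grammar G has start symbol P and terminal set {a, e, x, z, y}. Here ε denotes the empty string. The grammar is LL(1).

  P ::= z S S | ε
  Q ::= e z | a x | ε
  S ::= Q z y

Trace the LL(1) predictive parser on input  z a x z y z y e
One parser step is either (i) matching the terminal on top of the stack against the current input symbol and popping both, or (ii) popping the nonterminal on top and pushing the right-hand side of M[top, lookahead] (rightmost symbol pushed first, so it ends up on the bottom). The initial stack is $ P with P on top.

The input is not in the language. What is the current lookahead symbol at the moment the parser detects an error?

step 1: stack=$ P  input=z a x z y z y e $  — expand P ::= z S S
step 2: stack=$ S S z  input=z a x z y z y e $  — match z
step 3: stack=$ S S  input=a x z y z y e $  — expand S ::= Q z y
step 4: stack=$ S y z Q  input=a x z y z y e $  — expand Q ::= a x
step 5: stack=$ S y z x a  input=a x z y z y e $  — match a
step 6: stack=$ S y z x  input=x z y z y e $  — match x
step 7: stack=$ S y z  input=z y z y e $  — match z
step 8: stack=$ S y  input=y z y e $  — match y
step 9: stack=$ S  input=z y e $  — expand S ::= Q z y
step 10: stack=$ y z Q  input=z y e $  — expand Q ::= ε
step 11: stack=$ y z  input=z y e $  — match z
step 12: stack=$ y  input=y e $  — match y
step 13: stack=$  input=e $  — error: stack empty but input remains

e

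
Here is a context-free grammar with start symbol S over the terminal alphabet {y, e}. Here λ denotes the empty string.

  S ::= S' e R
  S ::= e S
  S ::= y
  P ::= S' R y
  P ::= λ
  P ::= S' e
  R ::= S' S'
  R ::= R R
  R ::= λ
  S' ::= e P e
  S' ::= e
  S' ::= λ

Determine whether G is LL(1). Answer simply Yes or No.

FIRST(S) = {e, y}
FIRST(P) = {λ, e, y}
FIRST(R) = {λ, e}
FIRST(S') = {λ, e}
FOLLOW(S) = {$}
FOLLOW(P) = {e}
FOLLOW(R) = {$, e, y}
FOLLOW(S') = {$, e, y}
Cell M[P, e] receives both P ::= S' R y and P ::= λ and P ::= S' e — the grammar is not LL(1).

No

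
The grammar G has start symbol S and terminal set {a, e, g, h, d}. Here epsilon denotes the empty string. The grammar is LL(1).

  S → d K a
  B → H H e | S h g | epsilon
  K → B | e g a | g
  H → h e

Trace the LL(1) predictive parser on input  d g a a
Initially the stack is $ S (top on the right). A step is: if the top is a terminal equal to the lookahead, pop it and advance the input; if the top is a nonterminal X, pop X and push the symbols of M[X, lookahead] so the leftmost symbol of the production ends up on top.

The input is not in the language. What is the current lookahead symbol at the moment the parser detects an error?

step 1: stack=$ S  input=d g a a $  — expand S → d K a
step 2: stack=$ a K d  input=d g a a $  — match d
step 3: stack=$ a K  input=g a a $  — expand K → g
step 4: stack=$ a g  input=g a a $  — match g
step 5: stack=$ a  input=a a $  — match a
step 6: stack=$  input=a $  — error: stack empty but input remains

a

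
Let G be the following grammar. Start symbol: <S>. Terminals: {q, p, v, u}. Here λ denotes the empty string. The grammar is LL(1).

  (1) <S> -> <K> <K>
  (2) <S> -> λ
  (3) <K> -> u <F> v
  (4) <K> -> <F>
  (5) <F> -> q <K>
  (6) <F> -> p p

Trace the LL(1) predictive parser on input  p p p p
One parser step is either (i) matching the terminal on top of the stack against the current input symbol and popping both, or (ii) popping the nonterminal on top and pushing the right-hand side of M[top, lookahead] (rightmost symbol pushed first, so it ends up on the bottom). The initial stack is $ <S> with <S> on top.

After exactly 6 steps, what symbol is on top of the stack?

<F>

     Stack      Input      Action
  1  $ <S>      p p p p $  expand <S> -> <K> <K>
  2  $ <K> <K>  p p p p $  expand <K> -> <F>
  3  $ <K> <F>  p p p p $  expand <F> -> p p
  4  $ <K> p p  p p p p $  match p
  5  $ <K> p    p p p $    match p
  6  $ <K>      p p $      expand <K> -> <F>
Stack after step 6: $ <F> (top = <F>).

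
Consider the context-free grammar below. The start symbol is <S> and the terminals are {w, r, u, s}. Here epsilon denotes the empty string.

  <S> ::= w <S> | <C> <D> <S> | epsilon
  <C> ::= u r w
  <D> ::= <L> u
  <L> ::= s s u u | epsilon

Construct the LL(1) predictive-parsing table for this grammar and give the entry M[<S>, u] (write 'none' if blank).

FIRST(<C>) = {u}
FIRST(<L>) = {epsilon, s}
FIRST(<S>) = {epsilon, u, w}  (via <C> <D> <S>)
FIRST(<D>) = {s, u}  (via <L> u)
FOLLOW(<S>) includes $ since <S> is the start symbol.
FOLLOW(<S>): in <S>::=w <S>, the suffix after <S> is empty (adds nothing new); in <S>::=<C> <D> <S>, the suffix after <S> is empty (adds nothing new). Thus FOLLOW(<S>) = {$}.
For <S> ::= w <S>: FIRST(w <S>) = {w}, so it goes in M[<S>, t] for t ∈ {w}.
For <S> ::= <C> <D> <S>: FIRST(<C> <D> <S>) = {u}, so it goes in M[<S>, t] for t ∈ {u}.
For <S> ::= epsilon: FIRST(epsilon) = {epsilon}, so it goes in M[<S>, t] for t ∈ {}; since epsilon ∈ FIRST, also for every t ∈ FOLLOW(<S>) = {$}.

<S> ::= <C> <D> <S>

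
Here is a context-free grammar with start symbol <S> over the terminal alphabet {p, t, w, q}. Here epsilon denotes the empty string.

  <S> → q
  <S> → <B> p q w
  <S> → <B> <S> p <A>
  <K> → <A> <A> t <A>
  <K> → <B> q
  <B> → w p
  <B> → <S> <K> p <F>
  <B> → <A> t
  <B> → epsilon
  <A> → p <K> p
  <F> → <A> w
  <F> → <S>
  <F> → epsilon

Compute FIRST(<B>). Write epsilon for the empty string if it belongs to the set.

FIRST(<A>) = {p}
FIRST(<S>) = {p, q, w}  (via <B> p q w, <B> <S> p <A>)
FIRST(<B>) = {epsilon, p, q, w}  (via <S> <K> p <F>, <A> t)
FIRST(<F>) = {epsilon, p, q, w}  (via <A> w, <S>)
FIRST(<K>) = {p, q, w}  (via <A> <A> t <A>, <B> q)

{epsilon, p, q, w}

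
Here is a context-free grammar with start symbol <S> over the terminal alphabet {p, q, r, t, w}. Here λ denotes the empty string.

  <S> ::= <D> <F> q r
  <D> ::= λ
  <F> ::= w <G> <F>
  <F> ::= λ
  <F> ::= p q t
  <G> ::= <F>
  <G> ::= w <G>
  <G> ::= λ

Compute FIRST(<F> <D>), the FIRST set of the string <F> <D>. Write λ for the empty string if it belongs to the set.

FIRST(<D>) = {λ}
FIRST(<F>) = {λ, p, w}
FIRST(<S>) = {p, q, w}  (via <D> <F> q r)
FIRST(<G>) = {λ, p, w}  (via <F>)
FIRST(<F> <D>): take FIRST of each symbol in turn, carrying on past any symbol whose FIRST contains λ; result {λ, p, w}.

{λ, p, w}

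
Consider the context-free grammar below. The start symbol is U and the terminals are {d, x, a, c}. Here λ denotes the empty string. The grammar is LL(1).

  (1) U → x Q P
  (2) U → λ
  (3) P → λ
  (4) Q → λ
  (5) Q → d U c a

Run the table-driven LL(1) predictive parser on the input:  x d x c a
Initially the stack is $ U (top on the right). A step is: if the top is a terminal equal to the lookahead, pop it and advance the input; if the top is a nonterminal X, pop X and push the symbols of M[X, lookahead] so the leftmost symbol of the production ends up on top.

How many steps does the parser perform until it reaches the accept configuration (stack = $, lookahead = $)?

11

      Stack          Input        Action
   1  $ U            x d x c a $  expand U → x Q P
   2  $ P Q x        x d x c a $  match x
   3  $ P Q          d x c a $    expand Q → d U c a
   4  $ P a c U d    d x c a $    match d
   5  $ P a c U      x c a $      expand U → x Q P
   6  $ P a c P Q x  x c a $      match x
   7  $ P a c P Q    c a $        expand Q → λ
   8  $ P a c P      c a $        expand P → λ
   9  $ P a c        c a $        match c
  10  $ P a          a $          match a
  11  $ P            $            expand P → λ
Accept reached after 11 steps.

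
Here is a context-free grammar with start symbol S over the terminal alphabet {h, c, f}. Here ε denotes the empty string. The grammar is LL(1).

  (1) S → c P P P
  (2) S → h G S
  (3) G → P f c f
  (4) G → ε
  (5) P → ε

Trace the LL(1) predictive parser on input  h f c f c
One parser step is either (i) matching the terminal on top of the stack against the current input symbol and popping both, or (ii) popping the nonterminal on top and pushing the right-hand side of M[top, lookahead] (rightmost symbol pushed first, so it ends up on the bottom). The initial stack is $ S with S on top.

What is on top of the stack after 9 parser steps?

P

step 1: stack=$ S  input=h f c f c $  — expand S → h G S
step 2: stack=$ S G h  input=h f c f c $  — match h
step 3: stack=$ S G  input=f c f c $  — expand G → P f c f
step 4: stack=$ S f c f P  input=f c f c $  — expand P → ε
step 5: stack=$ S f c f  input=f c f c $  — match f
step 6: stack=$ S f c  input=c f c $  — match c
step 7: stack=$ S f  input=f c $  — match f
step 8: stack=$ S  input=c $  — expand S → c P P P
step 9: stack=$ P P P c  input=c $  — match c
Stack after step 9: $ P P P (top = P).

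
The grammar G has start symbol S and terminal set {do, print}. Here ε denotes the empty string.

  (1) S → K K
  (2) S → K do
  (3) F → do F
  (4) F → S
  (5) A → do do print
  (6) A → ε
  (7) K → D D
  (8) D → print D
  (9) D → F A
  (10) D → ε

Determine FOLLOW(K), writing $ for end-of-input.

{$, do, print}

FIRST(A) = {ε, do}
FIRST(S) = {ε, do, print}  (via K K, K do)
FIRST(F) = {ε, do, print}  (via S)
FIRST(D) = {ε, do, print}  (via F A)
FIRST(K) = {ε, do, print}  (via D D)
FOLLOW(S) includes $ since S is the start symbol.
FOLLOW(S): in F→S, the suffix after S is empty, so FOLLOW(S) ⊇ FOLLOW(F) = {$, do, print}. Thus FOLLOW(S) = {$, do, print}.
FOLLOW(K): in S→K K (occurrence 1), K is followed by K with FIRST {ε, do, print}; in S→K K (occurrence 1), the suffix after K is nullable, so FOLLOW(K) ⊇ FOLLOW(S) = {$, do, print}; in S→K K (occurrence 2), the suffix after K is empty, so FOLLOW(K) ⊇ FOLLOW(S) = {$, do, print}; in S→K do, K is followed by do with FIRST {do}. Thus FOLLOW(K) = {$, do, print}.
FOLLOW(D): in K→D D (occurrence 1), D is followed by D with FIRST {ε, do, print}; in K→D D (occurrence 1), the suffix after D is nullable, so FOLLOW(D) ⊇ FOLLOW(K) = {$, do, print}; in K→D D (occurrence 2), the suffix after D is empty, so FOLLOW(D) ⊇ FOLLOW(K) = {$, do, print}; in D→print D, the suffix after D is empty (adds nothing new). Thus FOLLOW(D) = {$, do, print}.
FOLLOW(F): in F→do F, the suffix after F is empty (adds nothing new); in D→F A, F is followed by A with FIRST {ε, do}; in D→F A, the suffix after F is nullable, so FOLLOW(F) ⊇ FOLLOW(D) = {$, do, print}. Thus FOLLOW(F) = {$, do, print}.
FOLLOW(A): in D→F A, the suffix after A is empty, so FOLLOW(A) ⊇ FOLLOW(D) = {$, do, print}. Thus FOLLOW(A) = {$, do, print}.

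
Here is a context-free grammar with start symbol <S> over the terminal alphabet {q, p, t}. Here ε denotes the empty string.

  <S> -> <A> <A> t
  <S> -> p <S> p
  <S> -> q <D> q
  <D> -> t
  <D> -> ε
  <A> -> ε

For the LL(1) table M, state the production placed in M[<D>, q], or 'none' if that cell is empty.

<D> -> ε

FIRST(<D>) = {ε, t}
FIRST(<A>) = {ε}
FIRST(<S>) = {p, q, t}  (via <A> <A> t)
FOLLOW(<S>) includes $ since <S> is the start symbol.
FOLLOW(<D>): in <S>->q <D> q, <D> is followed by q with FIRST {q}. Thus FOLLOW(<D>) = {q}.
For <D> -> t: FIRST(t) = {t}, so it goes in M[<D>, t] for t ∈ {t}.
For <D> -> ε: FIRST(ε) = {ε}, so it goes in M[<D>, t] for t ∈ {}; since ε ∈ FIRST, also for every t ∈ FOLLOW(<D>) = {q}.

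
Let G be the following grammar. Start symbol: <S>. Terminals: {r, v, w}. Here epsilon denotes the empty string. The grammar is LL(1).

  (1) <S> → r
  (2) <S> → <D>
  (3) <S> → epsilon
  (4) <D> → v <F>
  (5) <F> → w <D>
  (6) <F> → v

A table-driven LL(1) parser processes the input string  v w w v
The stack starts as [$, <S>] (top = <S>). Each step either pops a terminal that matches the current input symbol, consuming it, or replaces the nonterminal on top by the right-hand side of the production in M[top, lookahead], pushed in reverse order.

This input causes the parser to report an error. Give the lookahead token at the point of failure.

     Stack    Input      Action
  1  $ <S>    v w w v $  expand <S> → <D>
  2  $ <D>    v w w v $  expand <D> → v <F>
  3  $ <F> v  v w w v $  match v
  4  $ <F>    w w v $    expand <F> → w <D>
  5  $ <D> w  w w v $    match w
  6  $ <D>    w v $      error: M[<D>, w] is empty

w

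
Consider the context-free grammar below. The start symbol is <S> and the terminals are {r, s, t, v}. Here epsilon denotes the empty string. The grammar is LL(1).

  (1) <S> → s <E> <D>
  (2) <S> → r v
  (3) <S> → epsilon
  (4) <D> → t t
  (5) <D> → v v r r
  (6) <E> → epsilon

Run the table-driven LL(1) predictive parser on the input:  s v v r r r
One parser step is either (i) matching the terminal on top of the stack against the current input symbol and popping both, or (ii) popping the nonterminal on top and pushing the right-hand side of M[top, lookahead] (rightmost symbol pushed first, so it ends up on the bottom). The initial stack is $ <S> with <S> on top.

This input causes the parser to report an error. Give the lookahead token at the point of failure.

r

step 1: stack=$ <S>  input=s v v r r r $  — expand <S> → s <E> <D>
step 2: stack=$ <D> <E> s  input=s v v r r r $  — match s
step 3: stack=$ <D> <E>  input=v v r r r $  — expand <E> → epsilon
step 4: stack=$ <D>  input=v v r r r $  — expand <D> → v v r r
step 5: stack=$ r r v v  input=v v r r r $  — match v
step 6: stack=$ r r v  input=v r r r $  — match v
step 7: stack=$ r r  input=r r r $  — match r
step 8: stack=$ r  input=r r $  — match r
step 9: stack=$  input=r $  — error: stack empty but input remains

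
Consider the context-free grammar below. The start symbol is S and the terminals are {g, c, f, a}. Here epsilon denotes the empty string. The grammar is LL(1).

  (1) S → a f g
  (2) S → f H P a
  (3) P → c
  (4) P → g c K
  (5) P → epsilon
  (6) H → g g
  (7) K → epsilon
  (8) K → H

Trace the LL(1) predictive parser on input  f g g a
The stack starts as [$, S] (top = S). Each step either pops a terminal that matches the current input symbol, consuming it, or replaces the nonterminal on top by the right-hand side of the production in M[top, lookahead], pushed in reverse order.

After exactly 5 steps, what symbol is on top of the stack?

P

step 1: stack=$ S  input=f g g a $  — expand S → f H P a
step 2: stack=$ a P H f  input=f g g a $  — match f
step 3: stack=$ a P H  input=g g a $  — expand H → g g
step 4: stack=$ a P g g  input=g g a $  — match g
step 5: stack=$ a P g  input=g a $  — match g
Stack after step 5: $ a P (top = P).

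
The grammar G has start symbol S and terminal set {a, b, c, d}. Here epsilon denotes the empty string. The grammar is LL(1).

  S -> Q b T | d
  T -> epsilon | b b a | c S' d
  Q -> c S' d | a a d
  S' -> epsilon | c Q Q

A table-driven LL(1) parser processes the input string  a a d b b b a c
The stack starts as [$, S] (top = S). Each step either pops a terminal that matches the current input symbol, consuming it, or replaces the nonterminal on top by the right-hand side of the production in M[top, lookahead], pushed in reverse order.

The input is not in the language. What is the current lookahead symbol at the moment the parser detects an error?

      Stack        Input              Action
   1  $ S          a a d b b b a c $  expand S -> Q b T
   2  $ T b Q      a a d b b b a c $  expand Q -> a a d
   3  $ T b d a a  a a d b b b a c $  match a
   4  $ T b d a    a d b b b a c $    match a
   5  $ T b d      d b b b a c $      match d
   6  $ T b        b b b a c $        match b
   7  $ T          b b a c $          expand T -> b b a
   8  $ a b b      b b a c $          match b
   9  $ a b        b a c $            match b
  10  $ a          a c $              match a
  11  $            c $                error: stack empty but input remains

c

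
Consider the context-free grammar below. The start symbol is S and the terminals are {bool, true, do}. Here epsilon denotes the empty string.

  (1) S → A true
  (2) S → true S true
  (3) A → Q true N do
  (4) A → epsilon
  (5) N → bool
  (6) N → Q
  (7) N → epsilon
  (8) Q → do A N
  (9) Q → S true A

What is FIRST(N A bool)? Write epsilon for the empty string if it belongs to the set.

{bool, do, true}

FIRST(S) = {do, true}  (via A true)
FIRST(Q) = {do, true}  (via S true A)
FIRST(A) = {epsilon, do, true}  (via Q true N do)
FIRST(N) = {epsilon, bool, do, true}  (via Q)
FIRST(N A bool): take FIRST of each symbol in turn, carrying on past any symbol whose FIRST contains epsilon; result {bool, do, true}.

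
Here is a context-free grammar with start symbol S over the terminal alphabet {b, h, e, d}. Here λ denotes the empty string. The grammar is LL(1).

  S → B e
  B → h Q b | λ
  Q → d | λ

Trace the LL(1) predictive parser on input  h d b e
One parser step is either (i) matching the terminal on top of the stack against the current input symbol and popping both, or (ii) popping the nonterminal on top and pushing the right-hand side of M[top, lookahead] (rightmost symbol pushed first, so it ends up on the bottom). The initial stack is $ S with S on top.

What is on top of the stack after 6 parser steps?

e

step 1: stack=$ S  input=h d b e $  — expand S → B e
step 2: stack=$ e B  input=h d b e $  — expand B → h Q b
step 3: stack=$ e b Q h  input=h d b e $  — match h
step 4: stack=$ e b Q  input=d b e $  — expand Q → d
step 5: stack=$ e b d  input=d b e $  — match d
step 6: stack=$ e b  input=b e $  — match b
Stack after step 6: $ e (top = e).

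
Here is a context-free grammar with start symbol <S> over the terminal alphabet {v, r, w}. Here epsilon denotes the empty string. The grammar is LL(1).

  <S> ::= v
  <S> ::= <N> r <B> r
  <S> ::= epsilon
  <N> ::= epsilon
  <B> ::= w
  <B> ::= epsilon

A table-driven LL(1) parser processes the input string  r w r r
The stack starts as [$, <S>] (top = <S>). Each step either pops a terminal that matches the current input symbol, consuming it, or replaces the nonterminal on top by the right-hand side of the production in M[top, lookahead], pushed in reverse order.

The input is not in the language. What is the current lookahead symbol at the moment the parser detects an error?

r

     Stack          Input      Action
  1  $ <S>          r w r r $  expand <S> ::= <N> r <B> r
  2  $ r <B> r <N>  r w r r $  expand <N> ::= epsilon
  3  $ r <B> r      r w r r $  match r
  4  $ r <B>        w r r $    expand <B> ::= w
  5  $ r w          w r r $    match w
  6  $ r            r r $      match r
  7  $              r $        error: stack empty but input remains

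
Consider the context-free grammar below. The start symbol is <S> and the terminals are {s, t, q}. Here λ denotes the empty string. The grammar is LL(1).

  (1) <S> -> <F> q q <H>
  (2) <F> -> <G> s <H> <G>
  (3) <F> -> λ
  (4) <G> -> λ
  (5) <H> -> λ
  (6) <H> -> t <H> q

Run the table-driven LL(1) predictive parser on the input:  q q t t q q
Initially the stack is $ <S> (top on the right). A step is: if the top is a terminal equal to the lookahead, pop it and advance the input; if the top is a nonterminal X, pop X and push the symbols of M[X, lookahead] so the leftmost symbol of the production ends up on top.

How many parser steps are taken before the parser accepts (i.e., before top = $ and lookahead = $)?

      Stack          Input          Action
   1  $ <S>          q q t t q q $  expand <S> -> <F> q q <H>
   2  $ <H> q q <F>  q q t t q q $  expand <F> -> λ
   3  $ <H> q q      q q t t q q $  match q
   4  $ <H> q        q t t q q $    match q
   5  $ <H>          t t q q $      expand <H> -> t <H> q
   6  $ q <H> t      t t q q $      match t
   7  $ q <H>        t q q $        expand <H> -> t <H> q
   8  $ q q <H> t    t q q $        match t
   9  $ q q <H>      q q $          expand <H> -> λ
  10  $ q q          q q $          match q
  11  $ q            q $            match q
Accept reached after 11 steps.

11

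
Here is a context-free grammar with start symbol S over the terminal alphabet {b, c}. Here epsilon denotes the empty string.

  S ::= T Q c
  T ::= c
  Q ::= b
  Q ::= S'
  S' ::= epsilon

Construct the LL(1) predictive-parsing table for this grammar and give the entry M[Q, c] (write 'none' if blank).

FIRST(T): from T::=c we get {c}. So FIRST(T) = {c}.
FIRST(S'): from S'::=epsilon we get {epsilon}. So FIRST(S') = {epsilon}.
FIRST(S): from S::=T Q c we get {c}. So FIRST(S) = {c}.
FIRST(Q): from Q::=b we get {b}; from Q::=S' we get {epsilon}. So FIRST(Q) = {epsilon, b}.
FOLLOW(S) includes $ since S is the start symbol.
FOLLOW(Q): in S::=T Q c, Q is followed by c with FIRST {c}. Thus FOLLOW(Q) = {c}.
For Q ::= b: FIRST(b) = {b}, so it goes in M[Q, t] for t ∈ {b}.
For Q ::= S': FIRST(S') = {epsilon}, so it goes in M[Q, t] for t ∈ {}; since epsilon ∈ FIRST, also for every t ∈ FOLLOW(Q) = {c}.

Q ::= S'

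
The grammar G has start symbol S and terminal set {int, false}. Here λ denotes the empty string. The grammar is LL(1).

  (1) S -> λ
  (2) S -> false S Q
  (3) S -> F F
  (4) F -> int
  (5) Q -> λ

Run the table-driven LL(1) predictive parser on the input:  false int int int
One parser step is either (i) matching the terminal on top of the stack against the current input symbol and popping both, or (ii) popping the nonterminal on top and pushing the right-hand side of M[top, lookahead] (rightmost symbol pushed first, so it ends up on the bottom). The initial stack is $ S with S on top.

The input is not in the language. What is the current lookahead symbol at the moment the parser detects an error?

int

     Stack        Input                Action
  1  $ S          false int int int $  expand S -> false S Q
  2  $ Q S false  false int int int $  match false
  3  $ Q S        int int int $        expand S -> F F
  4  $ Q F F      int int int $        expand F -> int
  5  $ Q F int    int int int $        match int
  6  $ Q F        int int $            expand F -> int
  7  $ Q int      int int $            match int
  8  $ Q          int $                error: M[Q, int] is empty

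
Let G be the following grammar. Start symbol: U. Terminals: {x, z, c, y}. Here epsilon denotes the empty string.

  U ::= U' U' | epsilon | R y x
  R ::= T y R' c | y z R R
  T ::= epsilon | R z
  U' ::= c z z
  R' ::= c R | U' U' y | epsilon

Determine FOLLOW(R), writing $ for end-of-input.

{c, y, z}

FIRST(U') = {c}
FIRST(R') = {epsilon, c}  (via U' U' y)
FIRST(U) = {epsilon, c, y}  (via U' U', R y x)
FIRST(R) = {y}  (via T y R' c)
FIRST(T) = {epsilon, y}  (via R z)
FOLLOW(U) includes $ since U is the start symbol.
FOLLOW(U): U appears on no right-hand side. Thus FOLLOW(U) = {$}.
FOLLOW(T): in R::=T y R' c, T is followed by y R' c with FIRST {y}. Thus FOLLOW(T) = {y}.
FOLLOW(U'): in U::=U' U' (occurrence 1), U' is followed by U' with FIRST {c}; in U::=U' U' (occurrence 2), the suffix after U' is empty, so FOLLOW(U') ⊇ FOLLOW(U) = {$}; in R'::=U' U' y (occurrence 1), U' is followed by U' y with FIRST {c}; in R'::=U' U' y (occurrence 2), U' is followed by y with FIRST {y}. Thus FOLLOW(U') = {$, c, y}.
FOLLOW(R'): in R::=T y R' c, R' is followed by c with FIRST {c}. Thus FOLLOW(R') = {c}.
FOLLOW(R): in U::=R y x, R is followed by y x with FIRST {y}; in R::=y z R R (occurrence 1), R is followed by R with FIRST {y}; in R::=y z R R (occurrence 2), the suffix after R is empty (adds nothing new); in T::=R z, R is followed by z with FIRST {z}; in R'::=c R, the suffix after R is empty, so FOLLOW(R) ⊇ FOLLOW(R') = {c}. Thus FOLLOW(R) = {c, y, z}.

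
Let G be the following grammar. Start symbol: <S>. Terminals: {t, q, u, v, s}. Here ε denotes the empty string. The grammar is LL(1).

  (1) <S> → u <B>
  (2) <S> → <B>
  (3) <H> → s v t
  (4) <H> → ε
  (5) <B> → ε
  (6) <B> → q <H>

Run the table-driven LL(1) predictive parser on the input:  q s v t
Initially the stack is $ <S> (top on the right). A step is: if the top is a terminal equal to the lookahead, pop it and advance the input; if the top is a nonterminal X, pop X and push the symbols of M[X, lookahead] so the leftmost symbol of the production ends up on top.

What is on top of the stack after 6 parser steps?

t

     Stack    Input      Action
  1  $ <S>    q s v t $  expand <S> → <B>
  2  $ <B>    q s v t $  expand <B> → q <H>
  3  $ <H> q  q s v t $  match q
  4  $ <H>    s v t $    expand <H> → s v t
  5  $ t v s  s v t $    match s
  6  $ t v    v t $      match v
Stack after step 6: $ t (top = t).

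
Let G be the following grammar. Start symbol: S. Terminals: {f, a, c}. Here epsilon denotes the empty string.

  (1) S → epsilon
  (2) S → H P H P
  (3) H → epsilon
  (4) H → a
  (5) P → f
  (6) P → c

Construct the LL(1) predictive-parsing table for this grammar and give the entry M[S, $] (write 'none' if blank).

S → epsilon

FIRST(H) = {epsilon, a}
FIRST(P) = {c, f}
FIRST(S) = {epsilon, a, c, f}  (via H P H P)
FOLLOW(S) includes $ since S is the start symbol.
FOLLOW(S): S appears on no right-hand side. Thus FOLLOW(S) = {$}.
For S → epsilon: FIRST(epsilon) = {epsilon}, so it goes in M[S, t] for t ∈ {}; since epsilon ∈ FIRST, also for every t ∈ FOLLOW(S) = {$}.
For S → H P H P: FIRST(H P H P) = {a, c, f}, so it goes in M[S, t] for t ∈ {a, c, f}.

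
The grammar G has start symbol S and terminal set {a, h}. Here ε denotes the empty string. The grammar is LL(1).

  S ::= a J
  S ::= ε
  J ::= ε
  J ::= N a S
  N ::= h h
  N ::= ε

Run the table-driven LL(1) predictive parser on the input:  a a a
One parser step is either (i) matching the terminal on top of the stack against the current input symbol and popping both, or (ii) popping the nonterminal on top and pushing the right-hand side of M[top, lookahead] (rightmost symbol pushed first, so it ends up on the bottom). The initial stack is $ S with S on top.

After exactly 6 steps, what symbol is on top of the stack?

step 1: stack=$ S  input=a a a $  — expand S ::= a J
step 2: stack=$ J a  input=a a a $  — match a
step 3: stack=$ J  input=a a $  — expand J ::= N a S
step 4: stack=$ S a N  input=a a $  — expand N ::= ε
step 5: stack=$ S a  input=a a $  — match a
step 6: stack=$ S  input=a $  — expand S ::= a J
Stack after step 6: $ J a (top = a).

a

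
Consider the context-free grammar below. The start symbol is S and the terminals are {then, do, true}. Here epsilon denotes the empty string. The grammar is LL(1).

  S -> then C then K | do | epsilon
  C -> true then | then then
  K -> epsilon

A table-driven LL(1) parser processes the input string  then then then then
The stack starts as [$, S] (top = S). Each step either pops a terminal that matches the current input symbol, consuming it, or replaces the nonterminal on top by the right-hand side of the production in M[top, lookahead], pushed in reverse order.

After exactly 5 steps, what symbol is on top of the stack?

then

     Stack               Input                  Action
  1  $ S                 then then then then $  expand S -> then C then K
  2  $ K then C then     then then then then $  match then
  3  $ K then C          then then then $       expand C -> then then
  4  $ K then then then  then then then $       match then
  5  $ K then then       then then $            match then
Stack after step 5: $ K then (top = then).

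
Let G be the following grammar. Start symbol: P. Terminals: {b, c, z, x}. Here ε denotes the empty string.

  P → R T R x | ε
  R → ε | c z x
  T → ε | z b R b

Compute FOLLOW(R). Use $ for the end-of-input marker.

{b, c, x, z}

FIRST(R): from R→ε we get {ε}; from R→c z x we get {c}. So FIRST(R) = {ε, c}.
FIRST(T): from T→ε we get {ε}; from T→z b R b we get {z}. So FIRST(T) = {ε, z}.
FIRST(P): from P→R T R x we get {c, x, z}; from P→ε we get {ε}. So FIRST(P) = {ε, c, x, z}.
FOLLOW(P) includes $ since P is the start symbol.
FOLLOW(P): P appears on no right-hand side. Thus FOLLOW(P) = {$}.
FOLLOW(R): in P→R T R x (occurrence 1), R is followed by T R x with FIRST {c, x, z}; in P→R T R x (occurrence 2), R is followed by x with FIRST {x}; in T→z b R b, R is followed by b with FIRST {b}. Thus FOLLOW(R) = {b, c, x, z}.
FOLLOW(T): in P→R T R x, T is followed by R x with FIRST {c, x}. Thus FOLLOW(T) = {c, x}.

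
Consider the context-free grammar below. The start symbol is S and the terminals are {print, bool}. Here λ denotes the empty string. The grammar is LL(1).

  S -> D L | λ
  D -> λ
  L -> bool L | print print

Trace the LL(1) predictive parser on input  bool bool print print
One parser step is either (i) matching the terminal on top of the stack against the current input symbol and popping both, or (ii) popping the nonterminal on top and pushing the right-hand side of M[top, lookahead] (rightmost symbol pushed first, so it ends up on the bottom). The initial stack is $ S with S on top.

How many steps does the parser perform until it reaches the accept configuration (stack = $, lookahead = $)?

9

     Stack          Input                    Action
  1  $ S            bool bool print print $  expand S -> D L
  2  $ L D          bool bool print print $  expand D -> λ
  3  $ L            bool bool print print $  expand L -> bool L
  4  $ L bool       bool bool print print $  match bool
  5  $ L            bool print print $       expand L -> bool L
  6  $ L bool       bool print print $       match bool
  7  $ L            print print $            expand L -> print print
  8  $ print print  print print $            match print
  9  $ print        print $                  match print
Accept reached after 9 steps.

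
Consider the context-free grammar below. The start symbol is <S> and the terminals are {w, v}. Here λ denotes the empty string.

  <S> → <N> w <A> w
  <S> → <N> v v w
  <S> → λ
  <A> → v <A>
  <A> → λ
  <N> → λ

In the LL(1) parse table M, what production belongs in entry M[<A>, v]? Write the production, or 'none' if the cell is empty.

FIRST(<A>) = {λ, v}
FIRST(<N>) = {λ}
FIRST(<S>) = {λ, v, w}  (via <N> w <A> w, <N> v v w)
FOLLOW(<S>) includes $ since <S> is the start symbol.
FOLLOW(<A>): in <S>→<N> w <A> w, <A> is followed by w with FIRST {w}; in <A>→v <A>, the suffix after <A> is empty (adds nothing new). Thus FOLLOW(<A>) = {w}.
For <A> → v <A>: FIRST(v <A>) = {v}, so it goes in M[<A>, t] for t ∈ {v}.
For <A> → λ: FIRST(λ) = {λ}, so it goes in M[<A>, t] for t ∈ {}; since λ ∈ FIRST, also for every t ∈ FOLLOW(<A>) = {w}.

<A> → v <A>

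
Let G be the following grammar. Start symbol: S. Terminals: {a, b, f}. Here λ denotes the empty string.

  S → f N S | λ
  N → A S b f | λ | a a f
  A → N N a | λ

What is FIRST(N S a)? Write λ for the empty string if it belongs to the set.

FIRST(S): from S→f N S we get {f}; from S→λ we get {λ}. So FIRST(S) = {λ, f}.
FIRST(N): from N→A S b f we get {a, b, f}; from N→λ we get {λ}; from N→a a f we get {a}. So FIRST(N) = {λ, a, b, f}.
FIRST(A): from A→N N a we get {a, b, f}; from A→λ we get {λ}. So FIRST(A) = {λ, a, b, f}.
FIRST(N S a): take FIRST of each symbol in turn, carrying on past any symbol whose FIRST contains λ; result {a, b, f}.

{a, b, f}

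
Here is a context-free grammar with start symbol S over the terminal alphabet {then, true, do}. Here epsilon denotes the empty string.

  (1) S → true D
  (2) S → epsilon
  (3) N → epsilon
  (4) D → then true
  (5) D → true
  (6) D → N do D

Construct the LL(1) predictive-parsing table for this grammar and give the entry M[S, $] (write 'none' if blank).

FIRST(S): from S→true D we get {true}; from S→epsilon we get {epsilon}. So FIRST(S) = {epsilon, true}.
FIRST(N): from N→epsilon we get {epsilon}. So FIRST(N) = {epsilon}.
FIRST(D): from D→then true we get {then}; from D→true we get {true}; from D→N do D we get {do}. So FIRST(D) = {do, then, true}.
FOLLOW(S) includes $ since S is the start symbol.
FOLLOW(S): S appears on no right-hand side. Thus FOLLOW(S) = {$}.
For S → true D: FIRST(true D) = {true}, so it goes in M[S, t] for t ∈ {true}.
For S → epsilon: FIRST(epsilon) = {epsilon}, so it goes in M[S, t] for t ∈ {}; since epsilon ∈ FIRST, also for every t ∈ FOLLOW(S) = {$}.

S → epsilon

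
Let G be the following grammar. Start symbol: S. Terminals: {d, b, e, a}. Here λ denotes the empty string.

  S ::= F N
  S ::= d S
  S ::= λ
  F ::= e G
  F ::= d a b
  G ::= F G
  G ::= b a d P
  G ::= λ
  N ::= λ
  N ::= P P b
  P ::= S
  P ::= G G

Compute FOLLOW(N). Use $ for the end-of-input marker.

FIRST(F): from F::=e G we get {e}; from F::=d a b we get {d}. So FIRST(F) = {d, e}.
FIRST(S): from S::=F N we get {d, e}; from S::=d S we get {d}; from S::=λ we get {λ}. So FIRST(S) = {λ, d, e}.
FIRST(G): from G::=F G we get {d, e}; from G::=b a d P we get {b}; from G::=λ we get {λ}. So FIRST(G) = {λ, b, d, e}.
FIRST(P): from P::=S we get {λ, d, e}; from P::=G G we get {λ, b, d, e}. So FIRST(P) = {λ, b, d, e}.
FIRST(N): from N::=λ we get {λ}; from N::=P P b we get {b, d, e}. So FIRST(N) = {λ, b, d, e}.
FOLLOW(S) includes $ since S is the start symbol.
FOLLOW(S): in S::=d S, the suffix after S is empty (adds nothing new); in P::=S, the suffix after S is empty, so FOLLOW(S) ⊇ FOLLOW(P) = {$, b, d, e}. Thus FOLLOW(S) = {$, b, d, e}.
FOLLOW(N): in S::=F N, the suffix after N is empty, so FOLLOW(N) ⊇ FOLLOW(S) = {$, b, d, e}. Thus FOLLOW(N) = {$, b, d, e}.
FOLLOW(F): in S::=F N, F is followed by N with FIRST {λ, b, d, e}; in S::=F N, the suffix after F is nullable, so FOLLOW(F) ⊇ FOLLOW(S) = {$, b, d, e}; in G::=F G, F is followed by G with FIRST {λ, b, d, e}; in G::=F G, the suffix after F is nullable, so FOLLOW(F) ⊇ FOLLOW(G) = {$, b, d, e}. Thus FOLLOW(F) = {$, b, d, e}.
FOLLOW(G): in F::=e G, the suffix after G is empty, so FOLLOW(G) ⊇ FOLLOW(F) = {$, b, d, e}; in G::=F G, the suffix after G is empty (adds nothing new); in P::=G G (occurrence 1), G is followed by G with FIRST {λ, b, d, e}; in P::=G G (occurrence 1), the suffix after G is nullable, so FOLLOW(G) ⊇ FOLLOW(P) = {$, b, d, e}; in P::=G G (occurrence 2), the suffix after G is empty, so FOLLOW(G) ⊇ FOLLOW(P) = {$, b, d, e}. Thus FOLLOW(G) = {$, b, d, e}.
FOLLOW(P): in G::=b a d P, the suffix after P is empty, so FOLLOW(P) ⊇ FOLLOW(G) = {$, b, d, e}; in N::=P P b (occurrence 1), P is followed by P b with FIRST {b, d, e}; in N::=P P b (occurrence 2), P is followed by b with FIRST {b}. Thus FOLLOW(P) = {$, b, d, e}.

{$, b, d, e}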